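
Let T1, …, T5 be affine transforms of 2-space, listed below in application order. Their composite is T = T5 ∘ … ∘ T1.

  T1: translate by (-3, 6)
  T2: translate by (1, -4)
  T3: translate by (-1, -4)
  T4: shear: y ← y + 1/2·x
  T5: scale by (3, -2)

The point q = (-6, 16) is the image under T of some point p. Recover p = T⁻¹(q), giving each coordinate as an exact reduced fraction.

p = (1, -5)

T1 = [1 0 -3; 0 1 6; 0 0 1]
T2·T1 = [1 0 -2; 0 1 2; 0 0 1]
T3·…·T1 = [1 0 -3; 0 1 -2; 0 0 1]
T4·…·T1 = [1 0 -3; 1/2 1 -7/2; 0 0 1]
T5·…·T1 = [3 0 -9; -1 -2 7; 0 0 1]
det M = -6; M⁻¹ = [1/3 0 3; -1/6 -1/2 2; 0 0 1]
M⁻¹ · (-6, 16)ᵀ = (1, -5)ᵀ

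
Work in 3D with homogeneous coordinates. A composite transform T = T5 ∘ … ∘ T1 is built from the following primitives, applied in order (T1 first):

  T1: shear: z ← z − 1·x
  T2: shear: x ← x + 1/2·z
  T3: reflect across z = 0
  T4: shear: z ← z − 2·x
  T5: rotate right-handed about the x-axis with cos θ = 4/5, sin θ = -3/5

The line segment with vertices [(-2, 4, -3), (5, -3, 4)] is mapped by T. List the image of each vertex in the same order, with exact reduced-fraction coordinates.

T1 shear: z ← z − 1·x: (-2, 4, -3) → (-2, 4, -1); (5, -3, 4) → (5, -3, -1)
T2 shear: x ← x + 1/2·z: (-2, 4, -1) → (-5/2, 4, -1); (5, -3, -1) → (9/2, -3, -1)
T3 reflect across z = 0: (-5/2, 4, -1) → (-5/2, 4, 1); (9/2, -3, -1) → (9/2, -3, 1)
T4 shear: z ← z − 2·x: (-5/2, 4, 1) → (-5/2, 4, 6); (9/2, -3, 1) → (9/2, -3, -8)
T5 rotate right-handed about the x-axis with cos θ = 4/5, sin θ = -3/5: (-5/2, 4, 6) → (-5/2, 34/5, 12/5); (9/2, -3, -8) → (9/2, -36/5, -23/5)

image vertices: (-5/2, 34/5, 12/5), (9/2, -36/5, -23/5)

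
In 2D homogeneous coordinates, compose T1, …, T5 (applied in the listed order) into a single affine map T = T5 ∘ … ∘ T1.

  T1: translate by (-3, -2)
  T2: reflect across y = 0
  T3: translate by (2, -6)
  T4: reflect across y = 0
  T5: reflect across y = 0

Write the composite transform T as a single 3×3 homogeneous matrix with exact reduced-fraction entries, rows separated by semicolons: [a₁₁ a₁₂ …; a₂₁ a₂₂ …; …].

T = [1 0 -1; 0 -1 -4; 0 0 1]

T1 = [1 0 -3; 0 1 -2; 0 0 1]
T2·T1 = [1 0 -3; 0 -1 2; 0 0 1]
T3·…·T1 = [1 0 -1; 0 -1 -4; 0 0 1]
T4·…·T1 = [1 0 -1; 0 1 4; 0 0 1]
T5·…·T1 = [1 0 -1; 0 -1 -4; 0 0 1]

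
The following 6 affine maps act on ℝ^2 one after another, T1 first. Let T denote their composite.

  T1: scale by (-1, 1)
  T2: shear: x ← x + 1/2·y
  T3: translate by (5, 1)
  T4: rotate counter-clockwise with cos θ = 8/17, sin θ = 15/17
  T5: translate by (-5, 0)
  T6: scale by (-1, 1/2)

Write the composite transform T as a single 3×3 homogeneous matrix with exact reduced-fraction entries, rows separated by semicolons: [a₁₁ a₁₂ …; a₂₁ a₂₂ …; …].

T = [8/17 11/17 60/17; -15/34 31/68 83/34; 0 0 1]

T1 = [-1 0 0; 0 1 0; 0 0 1]
T2·T1 = [-1 1/2 0; 0 1 0; 0 0 1]
T3·…·T1 = [-1 1/2 5; 0 1 1; 0 0 1]
T4·…·T1 = [-8/17 -11/17 25/17; -15/17 31/34 83/17; 0 0 1]
T5·…·T1 = [-8/17 -11/17 -60/17; -15/17 31/34 83/17; 0 0 1]
T6·…·T1 = [8/17 11/17 60/17; -15/34 31/68 83/34; 0 0 1]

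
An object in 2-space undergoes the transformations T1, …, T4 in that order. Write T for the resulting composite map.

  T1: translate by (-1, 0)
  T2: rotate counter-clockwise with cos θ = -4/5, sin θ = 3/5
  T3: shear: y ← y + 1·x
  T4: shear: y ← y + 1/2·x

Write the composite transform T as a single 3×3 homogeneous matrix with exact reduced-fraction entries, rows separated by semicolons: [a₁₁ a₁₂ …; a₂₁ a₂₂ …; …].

T = [-4/5 -3/5 4/5; -3/5 -17/10 3/5; 0 0 1]

T1 = [1 0 -1; 0 1 0; 0 0 1]
T2·T1 = [-4/5 -3/5 4/5; 3/5 -4/5 -3/5; 0 0 1]
T3·…·T1 = [-4/5 -3/5 4/5; -1/5 -7/5 1/5; 0 0 1]
T4·…·T1 = [-4/5 -3/5 4/5; -3/5 -17/10 3/5; 0 0 1]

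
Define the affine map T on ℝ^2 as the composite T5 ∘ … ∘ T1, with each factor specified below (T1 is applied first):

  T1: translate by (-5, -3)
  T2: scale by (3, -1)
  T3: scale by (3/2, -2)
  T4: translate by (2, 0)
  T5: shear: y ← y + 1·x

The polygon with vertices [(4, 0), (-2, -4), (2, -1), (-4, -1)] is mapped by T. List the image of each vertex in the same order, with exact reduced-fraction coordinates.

T1 translate by (-5, -3): (4, 0) → (-1, -3); (-2, -4) → (-7, -7); (2, -1) → (-3, -4); (-4, -1) → (-9, -4)
T2 scale by (3, -1): (-1, -3) → (-3, 3); (-7, -7) → (-21, 7); (-3, -4) → (-9, 4); (-9, -4) → (-27, 4)
T3 scale by (3/2, -2): (-3, 3) → (-9/2, -6); (-21, 7) → (-63/2, -14); (-9, 4) → (-27/2, -8); (-27, 4) → (-81/2, -8)
T4 translate by (2, 0): (-9/2, -6) → (-5/2, -6); (-63/2, -14) → (-59/2, -14); (-27/2, -8) → (-23/2, -8); (-81/2, -8) → (-77/2, -8)
T5 shear: y ← y + 1·x: (-5/2, -6) → (-5/2, -17/2); (-59/2, -14) → (-59/2, -87/2); (-23/2, -8) → (-23/2, -39/2); (-77/2, -8) → (-77/2, -93/2)

image vertices: (-5/2, -17/2), (-59/2, -87/2), (-23/2, -39/2), (-77/2, -93/2)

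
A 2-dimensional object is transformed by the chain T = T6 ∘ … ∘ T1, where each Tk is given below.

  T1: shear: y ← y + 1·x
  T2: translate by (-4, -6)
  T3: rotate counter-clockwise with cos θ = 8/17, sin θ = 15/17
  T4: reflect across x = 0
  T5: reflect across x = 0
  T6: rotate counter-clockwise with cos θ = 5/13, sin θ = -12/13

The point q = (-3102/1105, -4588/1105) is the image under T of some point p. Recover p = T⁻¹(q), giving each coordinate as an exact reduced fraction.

p = (8/5, 0)

T1 = [1 0 0; 1 1 0; 0 0 1]
T2·T1 = [1 0 -4; 1 1 -6; 0 0 1]
T3·…·T1 = [-7/17 -15/17 58/17; 23/17 8/17 -108/17; 0 0 1]
T4·…·T1 = [7/17 15/17 -58/17; 23/17 8/17 -108/17; 0 0 1]
T5·…·T1 = [-7/17 -15/17 58/17; 23/17 8/17 -108/17; 0 0 1]
T6·…·T1 = [241/221 21/221 -1006/221; 199/221 220/221 -1236/221; 0 0 1]
det M = 1; M⁻¹ = [220/221 -21/221 4; -199/221 241/221 2; 0 0 1]
M⁻¹ · (-3102/1105, -4588/1105)ᵀ = (8/5, 0)ᵀ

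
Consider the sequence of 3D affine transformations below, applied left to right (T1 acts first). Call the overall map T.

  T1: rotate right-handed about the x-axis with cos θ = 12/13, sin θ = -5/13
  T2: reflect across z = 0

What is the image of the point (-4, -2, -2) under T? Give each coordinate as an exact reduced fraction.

T1 rotate right-handed about the x-axis with cos θ = 12/13, sin θ = -5/13: (-4, -2, -2) → (-4, -34/13, -14/13)
T2 reflect across z = 0: (-4, -34/13, -14/13) → (-4, -34/13, 14/13)

T(p) = (-4, -34/13, 14/13)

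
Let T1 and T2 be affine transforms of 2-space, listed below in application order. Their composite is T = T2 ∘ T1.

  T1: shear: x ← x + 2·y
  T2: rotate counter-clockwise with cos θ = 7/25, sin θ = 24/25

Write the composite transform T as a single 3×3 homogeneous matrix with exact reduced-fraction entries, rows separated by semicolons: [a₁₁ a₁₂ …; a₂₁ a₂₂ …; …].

T = [7/25 -2/5 0; 24/25 11/5 0; 0 0 1]

T1 = [1 2 0; 0 1 0; 0 0 1]
T2·T1 = [7/25 -2/5 0; 24/25 11/5 0; 0 0 1]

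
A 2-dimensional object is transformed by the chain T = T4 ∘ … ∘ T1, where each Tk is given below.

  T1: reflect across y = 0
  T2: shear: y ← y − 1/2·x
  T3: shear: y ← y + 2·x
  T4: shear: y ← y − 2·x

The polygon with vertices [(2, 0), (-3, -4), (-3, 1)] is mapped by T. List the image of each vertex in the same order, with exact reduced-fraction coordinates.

image vertices: (2, -1), (-3, 11/2), (-3, 1/2)

T1 reflect across y = 0: (2, 0) → (2, 0); (-3, -4) → (-3, 4); (-3, 1) → (-3, -1)
T2 shear: y ← y − 1/2·x: (2, 0) → (2, -1); (-3, 4) → (-3, 11/2); (-3, -1) → (-3, 1/2)
T3 shear: y ← y + 2·x: (2, -1) → (2, 3); (-3, 11/2) → (-3, -1/2); (-3, 1/2) → (-3, -11/2)
T4 shear: y ← y − 2·x: (2, 3) → (2, -1); (-3, -1/2) → (-3, 11/2); (-3, -11/2) → (-3, 1/2)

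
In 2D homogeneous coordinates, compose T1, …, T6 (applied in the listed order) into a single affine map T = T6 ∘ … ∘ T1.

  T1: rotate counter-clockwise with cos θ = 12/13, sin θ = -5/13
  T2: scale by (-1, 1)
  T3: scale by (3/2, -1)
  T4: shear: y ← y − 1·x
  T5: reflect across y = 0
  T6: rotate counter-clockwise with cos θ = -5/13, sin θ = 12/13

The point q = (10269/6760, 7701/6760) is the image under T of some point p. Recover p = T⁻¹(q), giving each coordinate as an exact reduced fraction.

T1 = [12/13 5/13 0; -5/13 12/13 0; 0 0 1]
T2·T1 = [-12/13 -5/13 0; -5/13 12/13 0; 0 0 1]
T3·…·T1 = [-18/13 -15/26 0; 5/13 -12/13 0; 0 0 1]
T4·…·T1 = [-18/13 -15/26 0; 23/13 -9/26 0; 0 0 1]
T5·…·T1 = [-18/13 -15/26 0; -23/13 9/26 0; 0 0 1]
T6·…·T1 = [366/169 -33/338 0; -101/169 -225/338 0; 0 0 1]
det M = -3/2; M⁻¹ = [75/169 -11/169 0; -202/507 -244/169 0; 0 0 1]
M⁻¹ · (10269/6760, 7701/6760)ᵀ = (3/5, -9/4)ᵀ

p = (3/5, -9/4)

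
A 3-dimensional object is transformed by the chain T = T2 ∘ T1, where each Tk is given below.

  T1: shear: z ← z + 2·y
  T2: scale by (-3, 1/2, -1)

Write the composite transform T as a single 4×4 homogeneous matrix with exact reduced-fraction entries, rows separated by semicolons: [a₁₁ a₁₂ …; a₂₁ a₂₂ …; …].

T = [-3 0 0 0; 0 1/2 0 0; 0 -2 -1 0; 0 0 0 1]

T1 = [1 0 0 0; 0 1 0 0; 0 2 1 0; 0 0 0 1]
T2·T1 = [-3 0 0 0; 0 1/2 0 0; 0 -2 -1 0; 0 0 0 1]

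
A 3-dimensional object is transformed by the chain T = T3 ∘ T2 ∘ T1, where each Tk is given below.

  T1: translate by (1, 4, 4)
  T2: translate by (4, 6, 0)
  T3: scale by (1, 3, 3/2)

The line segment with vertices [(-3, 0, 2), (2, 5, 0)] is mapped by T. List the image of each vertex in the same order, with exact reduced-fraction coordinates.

T1 translate by (1, 4, 4): (-3, 0, 2) → (-2, 4, 6); (2, 5, 0) → (3, 9, 4)
T2 translate by (4, 6, 0): (-2, 4, 6) → (2, 10, 6); (3, 9, 4) → (7, 15, 4)
T3 scale by (1, 3, 3/2): (2, 10, 6) → (2, 30, 9); (7, 15, 4) → (7, 45, 6)

image vertices: (2, 30, 9), (7, 45, 6)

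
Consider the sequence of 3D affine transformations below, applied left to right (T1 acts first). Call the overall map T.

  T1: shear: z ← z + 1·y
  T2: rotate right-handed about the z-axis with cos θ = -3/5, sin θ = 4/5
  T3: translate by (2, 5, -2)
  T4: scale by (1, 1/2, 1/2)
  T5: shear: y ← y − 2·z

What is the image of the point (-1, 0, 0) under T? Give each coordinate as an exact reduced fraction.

T(p) = (13/5, 41/10, -1)

T1 shear: z ← z + 1·y: (-1, 0, 0) → (-1, 0, 0)
T2 rotate right-handed about the z-axis with cos θ = -3/5, sin θ = 4/5: (-1, 0, 0) → (3/5, -4/5, 0)
T3 translate by (2, 5, -2): (3/5, -4/5, 0) → (13/5, 21/5, -2)
T4 scale by (1, 1/2, 1/2): (13/5, 21/5, -2) → (13/5, 21/10, -1)
T5 shear: y ← y − 2·z: (13/5, 21/10, -1) → (13/5, 41/10, -1)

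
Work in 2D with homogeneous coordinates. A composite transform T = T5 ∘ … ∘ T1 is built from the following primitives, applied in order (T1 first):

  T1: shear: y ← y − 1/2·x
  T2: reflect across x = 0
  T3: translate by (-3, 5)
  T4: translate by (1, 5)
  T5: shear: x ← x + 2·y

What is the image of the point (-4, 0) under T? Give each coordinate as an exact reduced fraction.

T1 shear: y ← y − 1/2·x: (-4, 0) → (-4, 2)
T2 reflect across x = 0: (-4, 2) → (4, 2)
T3 translate by (-3, 5): (4, 2) → (1, 7)
T4 translate by (1, 5): (1, 7) → (2, 12)
T5 shear: x ← x + 2·y: (2, 12) → (26, 12)

T(p) = (26, 12)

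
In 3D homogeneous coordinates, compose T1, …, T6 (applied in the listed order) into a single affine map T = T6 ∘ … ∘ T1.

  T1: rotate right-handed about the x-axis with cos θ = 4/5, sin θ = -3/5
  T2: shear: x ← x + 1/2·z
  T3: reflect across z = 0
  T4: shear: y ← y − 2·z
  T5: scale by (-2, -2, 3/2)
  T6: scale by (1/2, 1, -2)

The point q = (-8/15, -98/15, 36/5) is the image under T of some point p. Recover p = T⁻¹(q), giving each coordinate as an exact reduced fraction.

p = (-2/3, -8/3, 1)

T1 = [1 0 0 0; 0 4/5 3/5 0; 0 -3/5 4/5 0; 0 0 0 1]
T2·T1 = [1 -3/10 2/5 0; 0 4/5 3/5 0; 0 -3/5 4/5 0; 0 0 0 1]
T3·…·T1 = [1 -3/10 2/5 0; 0 4/5 3/5 0; 0 3/5 -4/5 0; 0 0 0 1]
T4·…·T1 = [1 -3/10 2/5 0; 0 -2/5 11/5 0; 0 3/5 -4/5 0; 0 0 0 1]
T5·…·T1 = [-2 3/5 -4/5 0; 0 4/5 -22/5 0; 0 9/10 -6/5 0; 0 0 0 1]
T6·…·T1 = [-1 3/10 -2/5 0; 0 4/5 -22/5 0; 0 -9/5 12/5 0; 0 0 0 1]
det M = 6; M⁻¹ = [-1 0 -1/6 0; 0 -2/5 -11/15 0; 0 -3/10 -2/15 0; 0 0 0 1]
M⁻¹ · (-8/15, -98/15, 36/5)ᵀ = (-2/3, -8/3, 1)ᵀ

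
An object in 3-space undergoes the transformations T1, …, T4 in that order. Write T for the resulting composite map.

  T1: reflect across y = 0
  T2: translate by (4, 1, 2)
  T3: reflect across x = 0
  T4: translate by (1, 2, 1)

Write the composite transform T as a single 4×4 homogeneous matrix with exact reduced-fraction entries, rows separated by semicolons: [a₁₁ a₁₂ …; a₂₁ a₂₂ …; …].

T1 = [1 0 0 0; 0 -1 0 0; 0 0 1 0; 0 0 0 1]
T2·T1 = [1 0 0 4; 0 -1 0 1; 0 0 1 2; 0 0 0 1]
T3·…·T1 = [-1 0 0 -4; 0 -1 0 1; 0 0 1 2; 0 0 0 1]
T4·…·T1 = [-1 0 0 -3; 0 -1 0 3; 0 0 1 3; 0 0 0 1]

T = [-1 0 0 -3; 0 -1 0 3; 0 0 1 3; 0 0 0 1]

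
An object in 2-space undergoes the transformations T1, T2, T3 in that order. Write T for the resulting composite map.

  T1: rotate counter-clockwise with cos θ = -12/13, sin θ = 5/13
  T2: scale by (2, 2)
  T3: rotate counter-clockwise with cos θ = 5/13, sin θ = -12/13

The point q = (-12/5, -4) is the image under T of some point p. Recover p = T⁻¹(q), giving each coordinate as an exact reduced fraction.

T1 = [-12/13 -5/13 0; 5/13 -12/13 0; 0 0 1]
T2·T1 = [-24/13 -10/13 0; 10/13 -24/13 0; 0 0 1]
T3·…·T1 = [0 -2 0; 2 0 0; 0 0 1]
det M = 4; M⁻¹ = [0 1/2 0; -1/2 0 0; 0 0 1]
M⁻¹ · (-12/5, -4)ᵀ = (-2, 6/5)ᵀ

p = (-2, 6/5)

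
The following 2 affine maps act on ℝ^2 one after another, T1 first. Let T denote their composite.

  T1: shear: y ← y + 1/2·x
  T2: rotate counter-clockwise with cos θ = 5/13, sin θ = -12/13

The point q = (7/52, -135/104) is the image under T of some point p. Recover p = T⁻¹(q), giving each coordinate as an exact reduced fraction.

p = (5/4, -1)

T1 = [1 0 0; 1/2 1 0; 0 0 1]
T2·T1 = [11/13 12/13 0; -19/26 5/13 0; 0 0 1]
det M = 1; M⁻¹ = [5/13 -12/13 0; 19/26 11/13 0; 0 0 1]
M⁻¹ · (7/52, -135/104)ᵀ = (5/4, -1)ᵀ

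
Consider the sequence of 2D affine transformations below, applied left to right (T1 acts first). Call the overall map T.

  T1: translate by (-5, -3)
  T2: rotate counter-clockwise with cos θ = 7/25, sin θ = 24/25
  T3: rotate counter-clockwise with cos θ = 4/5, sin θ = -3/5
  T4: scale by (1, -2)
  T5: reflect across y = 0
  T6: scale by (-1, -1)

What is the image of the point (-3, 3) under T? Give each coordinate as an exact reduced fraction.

T(p) = (32/5, 48/5)

T1 translate by (-5, -3): (-3, 3) → (-8, 0)
T2 rotate counter-clockwise with cos θ = 7/25, sin θ = 24/25: (-8, 0) → (-56/25, -192/25)
T3 rotate counter-clockwise with cos θ = 4/5, sin θ = -3/5: (-56/25, -192/25) → (-32/5, -24/5)
T4 scale by (1, -2): (-32/5, -24/5) → (-32/5, 48/5)
T5 reflect across y = 0: (-32/5, 48/5) → (-32/5, -48/5)
T6 scale by (-1, -1): (-32/5, -48/5) → (32/5, 48/5)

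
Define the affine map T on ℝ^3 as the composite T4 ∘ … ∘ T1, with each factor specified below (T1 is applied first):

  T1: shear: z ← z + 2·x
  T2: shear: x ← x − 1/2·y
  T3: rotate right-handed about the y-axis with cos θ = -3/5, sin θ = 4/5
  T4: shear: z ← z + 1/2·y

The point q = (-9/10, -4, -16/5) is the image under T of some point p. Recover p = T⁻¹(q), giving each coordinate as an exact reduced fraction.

T1 = [1 0 0 0; 0 1 0 0; 2 0 1 0; 0 0 0 1]
T2·T1 = [1 -1/2 0 0; 0 1 0 0; 2 0 1 0; 0 0 0 1]
T3·…·T1 = [1 3/10 4/5 0; 0 1 0 0; -2 2/5 -3/5 0; 0 0 0 1]
T4·…·T1 = [1 3/10 4/5 0; 0 1 0 0; -2 9/10 -3/5 0; 0 0 0 1]
det M = 1; M⁻¹ = [-3/5 9/10 -4/5 0; 0 1 0 0; 2 -3/2 1 0; 0 0 0 1]
M⁻¹ · (-9/10, -4, -16/5)ᵀ = (-1/2, -4, 1)ᵀ

p = (-1/2, -4, 1)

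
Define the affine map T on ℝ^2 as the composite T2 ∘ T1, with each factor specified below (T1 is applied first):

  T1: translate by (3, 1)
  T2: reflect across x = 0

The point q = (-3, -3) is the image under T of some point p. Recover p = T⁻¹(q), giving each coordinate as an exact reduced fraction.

p = (0, -4)

T1 = [1 0 3; 0 1 1; 0 0 1]
T2·T1 = [-1 0 -3; 0 1 1; 0 0 1]
det M = -1; M⁻¹ = [-1 0 -3; 0 1 -1; 0 0 1]
M⁻¹ · (-3, -3)ᵀ = (0, -4)ᵀ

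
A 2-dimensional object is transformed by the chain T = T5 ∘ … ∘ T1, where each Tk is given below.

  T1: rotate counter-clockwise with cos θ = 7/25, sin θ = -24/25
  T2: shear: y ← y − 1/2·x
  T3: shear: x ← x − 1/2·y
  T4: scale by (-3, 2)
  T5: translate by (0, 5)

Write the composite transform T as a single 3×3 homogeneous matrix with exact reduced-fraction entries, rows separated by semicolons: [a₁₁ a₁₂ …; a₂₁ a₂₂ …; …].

T1 = [7/25 24/25 0; -24/25 7/25 0; 0 0 1]
T2·T1 = [7/25 24/25 0; -11/10 -1/5 0; 0 0 1]
T3·…·T1 = [83/100 53/50 0; -11/10 -1/5 0; 0 0 1]
T4·…·T1 = [-249/100 -159/50 0; -11/5 -2/5 0; 0 0 1]
T5·…·T1 = [-249/100 -159/50 0; -11/5 -2/5 5; 0 0 1]

T = [-249/100 -159/50 0; -11/5 -2/5 5; 0 0 1]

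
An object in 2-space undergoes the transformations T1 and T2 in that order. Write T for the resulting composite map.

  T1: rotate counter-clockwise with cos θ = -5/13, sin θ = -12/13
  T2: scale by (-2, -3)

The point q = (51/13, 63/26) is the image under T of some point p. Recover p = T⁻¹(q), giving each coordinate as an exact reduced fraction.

T1 = [-5/13 12/13 0; -12/13 -5/13 0; 0 0 1]
T2·T1 = [10/13 -24/13 0; 36/13 15/13 0; 0 0 1]
det M = 6; M⁻¹ = [5/26 4/13 0; -6/13 5/39 0; 0 0 1]
M⁻¹ · (51/13, 63/26)ᵀ = (3/2, -3/2)ᵀ

p = (3/2, -3/2)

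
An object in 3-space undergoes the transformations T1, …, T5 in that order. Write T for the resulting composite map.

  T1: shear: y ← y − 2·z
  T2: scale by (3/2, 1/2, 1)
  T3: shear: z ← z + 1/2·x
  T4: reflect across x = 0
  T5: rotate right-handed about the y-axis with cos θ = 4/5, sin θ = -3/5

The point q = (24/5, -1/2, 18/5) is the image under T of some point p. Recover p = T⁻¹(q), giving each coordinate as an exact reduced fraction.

p = (-4, 5, 3)

T1 = [1 0 0 0; 0 1 -2 0; 0 0 1 0; 0 0 0 1]
T2·T1 = [3/2 0 0 0; 0 1/2 -1 0; 0 0 1 0; 0 0 0 1]
T3·…·T1 = [3/2 0 0 0; 0 1/2 -1 0; 3/4 0 1 0; 0 0 0 1]
T4·…·T1 = [-3/2 0 0 0; 0 1/2 -1 0; 3/4 0 1 0; 0 0 0 1]
T5·…·T1 = [-33/20 0 -3/5 0; 0 1/2 -1 0; -3/10 0 4/5 0; 0 0 0 1]
det M = -3/4; M⁻¹ = [-8/15 0 -2/5 0; -2/5 2 11/5 0; -1/5 0 11/10 0; 0 0 0 1]
M⁻¹ · (24/5, -1/2, 18/5)ᵀ = (-4, 5, 3)ᵀ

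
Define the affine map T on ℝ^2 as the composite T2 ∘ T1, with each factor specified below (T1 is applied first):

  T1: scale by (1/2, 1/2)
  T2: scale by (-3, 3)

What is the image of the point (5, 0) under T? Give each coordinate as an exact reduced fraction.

T1 scale by (1/2, 1/2): (5, 0) → (5/2, 0)
T2 scale by (-3, 3): (5/2, 0) → (-15/2, 0)

T(p) = (-15/2, 0)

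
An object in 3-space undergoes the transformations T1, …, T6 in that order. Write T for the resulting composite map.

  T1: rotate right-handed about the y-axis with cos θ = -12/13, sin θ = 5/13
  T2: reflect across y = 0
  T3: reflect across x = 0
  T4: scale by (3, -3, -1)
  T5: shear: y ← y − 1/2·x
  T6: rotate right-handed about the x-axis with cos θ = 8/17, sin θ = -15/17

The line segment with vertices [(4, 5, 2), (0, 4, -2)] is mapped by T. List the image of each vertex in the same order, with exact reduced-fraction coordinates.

image vertices: (114/13, 1764/221, -1718/221), (30/13, 768/221, -2307/221)

T1 rotate right-handed about the y-axis with cos θ = -12/13, sin θ = 5/13: (4, 5, 2) → (-38/13, 5, -44/13); (0, 4, -2) → (-10/13, 4, 24/13)
T2 reflect across y = 0: (-38/13, 5, -44/13) → (-38/13, -5, -44/13); (-10/13, 4, 24/13) → (-10/13, -4, 24/13)
T3 reflect across x = 0: (-38/13, -5, -44/13) → (38/13, -5, -44/13); (-10/13, -4, 24/13) → (10/13, -4, 24/13)
T4 scale by (3, -3, -1): (38/13, -5, -44/13) → (114/13, 15, 44/13); (10/13, -4, 24/13) → (30/13, 12, -24/13)
T5 shear: y ← y − 1/2·x: (114/13, 15, 44/13) → (114/13, 138/13, 44/13); (30/13, 12, -24/13) → (30/13, 141/13, -24/13)
T6 rotate right-handed about the x-axis with cos θ = 8/17, sin θ = -15/17: (114/13, 138/13, 44/13) → (114/13, 1764/221, -1718/221); (30/13, 141/13, -24/13) → (30/13, 768/221, -2307/221)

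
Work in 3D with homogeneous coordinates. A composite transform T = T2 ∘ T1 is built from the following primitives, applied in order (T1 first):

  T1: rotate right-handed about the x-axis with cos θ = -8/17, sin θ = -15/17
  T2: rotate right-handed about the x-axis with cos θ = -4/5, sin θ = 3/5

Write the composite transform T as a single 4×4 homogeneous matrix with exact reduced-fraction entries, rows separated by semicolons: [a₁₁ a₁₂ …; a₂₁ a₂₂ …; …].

T1 = [1 0 0 0; 0 -8/17 15/17 0; 0 -15/17 -8/17 0; 0 0 0 1]
T2·T1 = [1 0 0 0; 0 77/85 -36/85 0; 0 36/85 77/85 0; 0 0 0 1]

T = [1 0 0 0; 0 77/85 -36/85 0; 0 36/85 77/85 0; 0 0 0 1]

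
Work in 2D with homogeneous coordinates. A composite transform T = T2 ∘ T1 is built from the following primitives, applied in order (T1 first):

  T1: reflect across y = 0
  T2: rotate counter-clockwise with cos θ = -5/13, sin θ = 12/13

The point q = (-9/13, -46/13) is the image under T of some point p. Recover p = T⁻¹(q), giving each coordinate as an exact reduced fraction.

T1 = [1 0 0; 0 -1 0; 0 0 1]
T2·T1 = [-5/13 12/13 0; 12/13 5/13 0; 0 0 1]
det M = -1; M⁻¹ = [-5/13 12/13 0; 12/13 5/13 0; 0 0 1]
M⁻¹ · (-9/13, -46/13)ᵀ = (-3, -2)ᵀ

p = (-3, -2)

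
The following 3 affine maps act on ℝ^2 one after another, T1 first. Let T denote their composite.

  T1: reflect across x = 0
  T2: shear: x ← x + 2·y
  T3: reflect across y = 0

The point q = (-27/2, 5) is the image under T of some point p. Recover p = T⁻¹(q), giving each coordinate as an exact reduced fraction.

T1 = [-1 0 0; 0 1 0; 0 0 1]
T2·T1 = [-1 2 0; 0 1 0; 0 0 1]
T3·…·T1 = [-1 2 0; 0 -1 0; 0 0 1]
det M = 1; M⁻¹ = [-1 -2 0; 0 -1 0; 0 0 1]
M⁻¹ · (-27/2, 5)ᵀ = (7/2, -5)ᵀ

p = (7/2, -5)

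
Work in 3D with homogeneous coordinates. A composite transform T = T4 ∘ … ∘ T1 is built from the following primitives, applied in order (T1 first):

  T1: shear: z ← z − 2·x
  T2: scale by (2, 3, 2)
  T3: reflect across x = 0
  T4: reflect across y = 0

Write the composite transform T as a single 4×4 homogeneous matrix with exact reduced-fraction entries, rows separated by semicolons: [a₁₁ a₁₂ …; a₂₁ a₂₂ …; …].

T1 = [1 0 0 0; 0 1 0 0; -2 0 1 0; 0 0 0 1]
T2·T1 = [2 0 0 0; 0 3 0 0; -4 0 2 0; 0 0 0 1]
T3·…·T1 = [-2 0 0 0; 0 3 0 0; -4 0 2 0; 0 0 0 1]
T4·…·T1 = [-2 0 0 0; 0 -3 0 0; -4 0 2 0; 0 0 0 1]

T = [-2 0 0 0; 0 -3 0 0; -4 0 2 0; 0 0 0 1]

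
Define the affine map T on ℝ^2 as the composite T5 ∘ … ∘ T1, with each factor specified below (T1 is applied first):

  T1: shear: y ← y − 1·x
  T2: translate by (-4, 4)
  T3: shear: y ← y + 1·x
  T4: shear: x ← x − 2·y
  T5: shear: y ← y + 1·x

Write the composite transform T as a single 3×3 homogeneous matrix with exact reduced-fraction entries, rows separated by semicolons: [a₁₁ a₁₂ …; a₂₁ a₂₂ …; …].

T1 = [1 0 0; -1 1 0; 0 0 1]
T2·T1 = [1 0 -4; -1 1 4; 0 0 1]
T3·…·T1 = [1 0 -4; 0 1 0; 0 0 1]
T4·…·T1 = [1 -2 -4; 0 1 0; 0 0 1]
T5·…·T1 = [1 -2 -4; 1 -1 -4; 0 0 1]

T = [1 -2 -4; 1 -1 -4; 0 0 1]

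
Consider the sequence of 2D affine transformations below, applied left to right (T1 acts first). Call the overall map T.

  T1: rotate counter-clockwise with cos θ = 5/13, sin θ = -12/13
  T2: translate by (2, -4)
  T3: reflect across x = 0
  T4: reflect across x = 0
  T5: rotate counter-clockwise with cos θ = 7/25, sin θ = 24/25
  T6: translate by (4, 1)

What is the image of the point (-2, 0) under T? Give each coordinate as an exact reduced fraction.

T(p) = (2084/325, 513/325)

T1 rotate counter-clockwise with cos θ = 5/13, sin θ = -12/13: (-2, 0) → (-10/13, 24/13)
T2 translate by (2, -4): (-10/13, 24/13) → (16/13, -28/13)
T3 reflect across x = 0: (16/13, -28/13) → (-16/13, -28/13)
T4 reflect across x = 0: (-16/13, -28/13) → (16/13, -28/13)
T5 rotate counter-clockwise with cos θ = 7/25, sin θ = 24/25: (16/13, -28/13) → (784/325, 188/325)
T6 translate by (4, 1): (784/325, 188/325) → (2084/325, 513/325)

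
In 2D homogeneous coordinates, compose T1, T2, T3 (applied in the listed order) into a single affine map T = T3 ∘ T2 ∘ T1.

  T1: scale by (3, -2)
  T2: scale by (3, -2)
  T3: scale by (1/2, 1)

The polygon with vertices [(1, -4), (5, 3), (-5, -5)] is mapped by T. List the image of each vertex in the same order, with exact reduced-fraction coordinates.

T1 scale by (3, -2): (1, -4) → (3, 8); (5, 3) → (15, -6); (-5, -5) → (-15, 10)
T2 scale by (3, -2): (3, 8) → (9, -16); (15, -6) → (45, 12); (-15, 10) → (-45, -20)
T3 scale by (1/2, 1): (9, -16) → (9/2, -16); (45, 12) → (45/2, 12); (-45, -20) → (-45/2, -20)

image vertices: (9/2, -16), (45/2, 12), (-45/2, -20)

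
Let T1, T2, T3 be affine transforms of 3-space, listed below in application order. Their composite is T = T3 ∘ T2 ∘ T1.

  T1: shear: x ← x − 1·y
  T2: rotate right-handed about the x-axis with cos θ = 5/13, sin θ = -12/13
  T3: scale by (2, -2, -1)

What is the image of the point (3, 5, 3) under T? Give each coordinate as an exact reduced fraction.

T1 shear: x ← x − 1·y: (3, 5, 3) → (-2, 5, 3)
T2 rotate right-handed about the x-axis with cos θ = 5/13, sin θ = -12/13: (-2, 5, 3) → (-2, 61/13, -45/13)
T3 scale by (2, -2, -1): (-2, 61/13, -45/13) → (-4, -122/13, 45/13)

T(p) = (-4, -122/13, 45/13)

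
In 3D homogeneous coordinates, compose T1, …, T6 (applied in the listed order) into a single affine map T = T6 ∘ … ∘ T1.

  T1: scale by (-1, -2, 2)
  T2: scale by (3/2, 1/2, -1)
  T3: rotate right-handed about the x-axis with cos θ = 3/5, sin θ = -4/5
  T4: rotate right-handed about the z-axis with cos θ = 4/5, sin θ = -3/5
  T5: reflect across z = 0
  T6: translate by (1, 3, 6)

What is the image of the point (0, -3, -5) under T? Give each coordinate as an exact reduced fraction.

T(p) = (172/25, 271/25, 12/5)

T1 scale by (-1, -2, 2): (0, -3, -5) → (0, 6, -10)
T2 scale by (3/2, 1/2, -1): (0, 6, -10) → (0, 3, 10)
T3 rotate right-handed about the x-axis with cos θ = 3/5, sin θ = -4/5: (0, 3, 10) → (0, 49/5, 18/5)
T4 rotate right-handed about the z-axis with cos θ = 4/5, sin θ = -3/5: (0, 49/5, 18/5) → (147/25, 196/25, 18/5)
T5 reflect across z = 0: (147/25, 196/25, 18/5) → (147/25, 196/25, -18/5)
T6 translate by (1, 3, 6): (147/25, 196/25, -18/5) → (172/25, 271/25, 12/5)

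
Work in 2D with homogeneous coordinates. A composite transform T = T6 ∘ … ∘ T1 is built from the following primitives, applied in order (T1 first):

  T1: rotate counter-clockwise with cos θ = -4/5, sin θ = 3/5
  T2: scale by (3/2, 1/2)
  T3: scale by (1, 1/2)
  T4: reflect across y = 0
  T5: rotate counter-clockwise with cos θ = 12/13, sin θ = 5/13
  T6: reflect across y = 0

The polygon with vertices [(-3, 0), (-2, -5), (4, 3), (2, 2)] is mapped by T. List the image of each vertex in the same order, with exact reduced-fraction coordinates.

image vertices: (63/20, -9/5), (863/130, -261/130), (-90/13, 75/26), (-509/130, 99/65)

T1 rotate counter-clockwise with cos θ = -4/5, sin θ = 3/5: (-3, 0) → (12/5, -9/5); (-2, -5) → (23/5, 14/5); (4, 3) → (-5, 0); (2, 2) → (-14/5, -2/5)
T2 scale by (3/2, 1/2): (12/5, -9/5) → (18/5, -9/10); (23/5, 14/5) → (69/10, 7/5); (-5, 0) → (-15/2, 0); (-14/5, -2/5) → (-21/5, -1/5)
T3 scale by (1, 1/2): (18/5, -9/10) → (18/5, -9/20); (69/10, 7/5) → (69/10, 7/10); (-15/2, 0) → (-15/2, 0); (-21/5, -1/5) → (-21/5, -1/10)
T4 reflect across y = 0: (18/5, -9/20) → (18/5, 9/20); (69/10, 7/10) → (69/10, -7/10); (-15/2, 0) → (-15/2, 0); (-21/5, -1/10) → (-21/5, 1/10)
T5 rotate counter-clockwise with cos θ = 12/13, sin θ = 5/13: (18/5, 9/20) → (63/20, 9/5); (69/10, -7/10) → (863/130, 261/130); (-15/2, 0) → (-90/13, -75/26); (-21/5, 1/10) → (-509/130, -99/65)
T6 reflect across y = 0: (63/20, 9/5) → (63/20, -9/5); (863/130, 261/130) → (863/130, -261/130); (-90/13, -75/26) → (-90/13, 75/26); (-509/130, -99/65) → (-509/130, 99/65)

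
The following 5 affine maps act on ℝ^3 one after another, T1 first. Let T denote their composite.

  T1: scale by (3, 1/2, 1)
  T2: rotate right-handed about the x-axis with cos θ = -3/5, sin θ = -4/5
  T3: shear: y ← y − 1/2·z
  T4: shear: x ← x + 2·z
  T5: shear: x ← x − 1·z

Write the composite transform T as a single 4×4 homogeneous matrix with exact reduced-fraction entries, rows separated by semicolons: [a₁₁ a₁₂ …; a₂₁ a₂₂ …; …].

T = [3 -2/5 -3/5 0; 0 -1/10 11/10 0; 0 -2/5 -3/5 0; 0 0 0 1]

T1 = [3 0 0 0; 0 1/2 0 0; 0 0 1 0; 0 0 0 1]
T2·T1 = [3 0 0 0; 0 -3/10 4/5 0; 0 -2/5 -3/5 0; 0 0 0 1]
T3·…·T1 = [3 0 0 0; 0 -1/10 11/10 0; 0 -2/5 -3/5 0; 0 0 0 1]
T4·…·T1 = [3 -4/5 -6/5 0; 0 -1/10 11/10 0; 0 -2/5 -3/5 0; 0 0 0 1]
T5·…·T1 = [3 -2/5 -3/5 0; 0 -1/10 11/10 0; 0 -2/5 -3/5 0; 0 0 0 1]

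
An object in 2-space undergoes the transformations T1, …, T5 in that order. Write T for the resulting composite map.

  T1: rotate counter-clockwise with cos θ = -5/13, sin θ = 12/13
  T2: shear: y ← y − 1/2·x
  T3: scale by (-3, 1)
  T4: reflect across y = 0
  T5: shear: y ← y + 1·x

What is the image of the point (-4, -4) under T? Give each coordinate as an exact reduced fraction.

T1 rotate counter-clockwise with cos θ = -5/13, sin θ = 12/13: (-4, -4) → (68/13, -28/13)
T2 shear: y ← y − 1/2·x: (68/13, -28/13) → (68/13, -62/13)
T3 scale by (-3, 1): (68/13, -62/13) → (-204/13, -62/13)
T4 reflect across y = 0: (-204/13, -62/13) → (-204/13, 62/13)
T5 shear: y ← y + 1·x: (-204/13, 62/13) → (-204/13, -142/13)

T(p) = (-204/13, -142/13)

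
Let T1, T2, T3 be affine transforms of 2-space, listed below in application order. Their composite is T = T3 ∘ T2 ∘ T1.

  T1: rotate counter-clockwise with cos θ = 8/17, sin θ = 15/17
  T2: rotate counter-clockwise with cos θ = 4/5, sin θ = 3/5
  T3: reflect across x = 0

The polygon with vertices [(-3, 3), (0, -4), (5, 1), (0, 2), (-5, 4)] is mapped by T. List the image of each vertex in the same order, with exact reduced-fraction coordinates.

T1 rotate counter-clockwise with cos θ = 8/17, sin θ = 15/17: (-3, 3) → (-69/17, -21/17); (0, -4) → (60/17, -32/17); (5, 1) → (25/17, 83/17); (0, 2) → (-30/17, 16/17); (-5, 4) → (-100/17, -43/17)
T2 rotate counter-clockwise with cos θ = 4/5, sin θ = 3/5: (-69/17, -21/17) → (-213/85, -291/85); (60/17, -32/17) → (336/85, 52/85); (25/17, 83/17) → (-149/85, 407/85); (-30/17, 16/17) → (-168/85, -26/85); (-100/17, -43/17) → (-271/85, -472/85)
T3 reflect across x = 0: (-213/85, -291/85) → (213/85, -291/85); (336/85, 52/85) → (-336/85, 52/85); (-149/85, 407/85) → (149/85, 407/85); (-168/85, -26/85) → (168/85, -26/85); (-271/85, -472/85) → (271/85, -472/85)

image vertices: (213/85, -291/85), (-336/85, 52/85), (149/85, 407/85), (168/85, -26/85), (271/85, -472/85)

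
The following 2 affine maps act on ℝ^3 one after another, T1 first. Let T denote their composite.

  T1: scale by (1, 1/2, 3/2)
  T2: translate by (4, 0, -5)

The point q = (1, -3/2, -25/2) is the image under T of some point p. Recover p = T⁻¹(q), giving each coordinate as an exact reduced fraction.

T1 = [1 0 0 0; 0 1/2 0 0; 0 0 3/2 0; 0 0 0 1]
T2·T1 = [1 0 0 4; 0 1/2 0 0; 0 0 3/2 -5; 0 0 0 1]
det M = 3/4; M⁻¹ = [1 0 0 -4; 0 2 0 0; 0 0 2/3 10/3; 0 0 0 1]
M⁻¹ · (1, -3/2, -25/2)ᵀ = (-3, -3, -5)ᵀ

p = (-3, -3, -5)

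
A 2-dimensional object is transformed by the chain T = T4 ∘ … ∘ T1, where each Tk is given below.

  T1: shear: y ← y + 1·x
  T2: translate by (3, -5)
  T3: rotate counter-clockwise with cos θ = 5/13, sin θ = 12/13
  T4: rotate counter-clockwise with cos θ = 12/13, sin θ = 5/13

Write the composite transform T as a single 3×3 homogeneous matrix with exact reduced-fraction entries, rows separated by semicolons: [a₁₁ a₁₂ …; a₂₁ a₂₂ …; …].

T = [-1 -1 5; 1 0 3; 0 0 1]

T1 = [1 0 0; 1 1 0; 0 0 1]
T2·T1 = [1 0 3; 1 1 -5; 0 0 1]
T3·…·T1 = [-7/13 -12/13 75/13; 17/13 5/13 11/13; 0 0 1]
T4·…·T1 = [-1 -1 5; 1 0 3; 0 0 1]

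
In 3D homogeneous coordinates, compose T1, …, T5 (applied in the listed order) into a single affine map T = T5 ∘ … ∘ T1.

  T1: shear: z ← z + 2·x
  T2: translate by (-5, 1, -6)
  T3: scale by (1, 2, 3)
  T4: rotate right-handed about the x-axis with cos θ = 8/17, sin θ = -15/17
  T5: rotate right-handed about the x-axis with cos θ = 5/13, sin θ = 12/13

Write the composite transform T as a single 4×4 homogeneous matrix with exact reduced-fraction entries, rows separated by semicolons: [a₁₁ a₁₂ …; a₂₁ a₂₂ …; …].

T1 = [1 0 0 0; 0 1 0 0; 2 0 1 0; 0 0 0 1]
T2·T1 = [1 0 0 -5; 0 1 0 1; 2 0 1 -6; 0 0 0 1]
T3·…·T1 = [1 0 0 -5; 0 2 0 2; 6 0 3 -18; 0 0 0 1]
T4·…·T1 = [1 0 0 -5; 90/17 16/17 45/17 -254/17; 48/17 -30/17 24/17 -174/17; 0 0 0 1]
T5·…·T1 = [1 0 0 -5; -126/221 440/221 -63/221 818/221; 1320/221 42/221 660/221 -3918/221; 0 0 0 1]

T = [1 0 0 -5; -126/221 440/221 -63/221 818/221; 1320/221 42/221 660/221 -3918/221; 0 0 0 1]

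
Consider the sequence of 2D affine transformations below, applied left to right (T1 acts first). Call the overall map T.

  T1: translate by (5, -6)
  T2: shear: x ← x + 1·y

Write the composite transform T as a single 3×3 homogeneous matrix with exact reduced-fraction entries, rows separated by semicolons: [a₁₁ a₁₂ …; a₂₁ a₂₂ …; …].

T1 = [1 0 5; 0 1 -6; 0 0 1]
T2·T1 = [1 1 -1; 0 1 -6; 0 0 1]

T = [1 1 -1; 0 1 -6; 0 0 1]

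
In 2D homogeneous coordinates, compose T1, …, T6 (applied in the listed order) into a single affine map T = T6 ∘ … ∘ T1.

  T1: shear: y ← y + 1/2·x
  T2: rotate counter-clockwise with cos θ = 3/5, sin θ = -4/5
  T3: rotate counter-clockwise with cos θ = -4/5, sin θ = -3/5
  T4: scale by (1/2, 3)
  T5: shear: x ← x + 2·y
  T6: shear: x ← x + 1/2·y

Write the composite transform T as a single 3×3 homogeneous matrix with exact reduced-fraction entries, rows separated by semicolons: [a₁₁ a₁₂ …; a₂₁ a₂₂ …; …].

T = [-41/20 -367/50 0; -3/5 -72/25 0; 0 0 1]

T1 = [1 0 0; 1/2 1 0; 0 0 1]
T2·T1 = [1 4/5 0; -1/2 3/5 0; 0 0 1]
T3·…·T1 = [-11/10 -7/25 0; -1/5 -24/25 0; 0 0 1]
T4·…·T1 = [-11/20 -7/50 0; -3/5 -72/25 0; 0 0 1]
T5·…·T1 = [-7/4 -59/10 0; -3/5 -72/25 0; 0 0 1]
T6·…·T1 = [-41/20 -367/50 0; -3/5 -72/25 0; 0 0 1]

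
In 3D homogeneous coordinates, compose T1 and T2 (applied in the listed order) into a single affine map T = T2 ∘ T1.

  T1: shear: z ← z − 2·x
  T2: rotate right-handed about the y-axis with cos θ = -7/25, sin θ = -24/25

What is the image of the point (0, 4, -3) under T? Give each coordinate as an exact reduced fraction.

T1 shear: z ← z − 2·x: (0, 4, -3) → (0, 4, -3)
T2 rotate right-handed about the y-axis with cos θ = -7/25, sin θ = -24/25: (0, 4, -3) → (72/25, 4, 21/25)

T(p) = (72/25, 4, 21/25)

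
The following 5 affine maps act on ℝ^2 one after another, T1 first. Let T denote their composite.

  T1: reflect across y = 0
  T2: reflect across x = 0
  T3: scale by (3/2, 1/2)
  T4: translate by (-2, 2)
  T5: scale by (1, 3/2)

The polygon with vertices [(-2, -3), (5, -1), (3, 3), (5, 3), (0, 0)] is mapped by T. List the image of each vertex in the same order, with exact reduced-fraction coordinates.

T1 reflect across y = 0: (-2, -3) → (-2, 3); (5, -1) → (5, 1); (3, 3) → (3, -3); (5, 3) → (5, -3); (0, 0) → (0, 0)
T2 reflect across x = 0: (-2, 3) → (2, 3); (5, 1) → (-5, 1); (3, -3) → (-3, -3); (5, -3) → (-5, -3); (0, 0) → (0, 0)
T3 scale by (3/2, 1/2): (2, 3) → (3, 3/2); (-5, 1) → (-15/2, 1/2); (-3, -3) → (-9/2, -3/2); (-5, -3) → (-15/2, -3/2); (0, 0) → (0, 0)
T4 translate by (-2, 2): (3, 3/2) → (1, 7/2); (-15/2, 1/2) → (-19/2, 5/2); (-9/2, -3/2) → (-13/2, 1/2); (-15/2, -3/2) → (-19/2, 1/2); (0, 0) → (-2, 2)
T5 scale by (1, 3/2): (1, 7/2) → (1, 21/4); (-19/2, 5/2) → (-19/2, 15/4); (-13/2, 1/2) → (-13/2, 3/4); (-19/2, 1/2) → (-19/2, 3/4); (-2, 2) → (-2, 3)

image vertices: (1, 21/4), (-19/2, 15/4), (-13/2, 3/4), (-19/2, 3/4), (-2, 3)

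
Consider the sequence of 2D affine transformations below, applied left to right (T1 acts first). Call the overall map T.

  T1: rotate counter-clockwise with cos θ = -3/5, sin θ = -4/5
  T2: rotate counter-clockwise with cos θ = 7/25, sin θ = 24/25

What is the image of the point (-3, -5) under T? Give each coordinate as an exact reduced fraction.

T1 rotate counter-clockwise with cos θ = -3/5, sin θ = -4/5: (-3, -5) → (-11/5, 27/5)
T2 rotate counter-clockwise with cos θ = 7/25, sin θ = 24/25: (-11/5, 27/5) → (-29/5, -3/5)

T(p) = (-29/5, -3/5)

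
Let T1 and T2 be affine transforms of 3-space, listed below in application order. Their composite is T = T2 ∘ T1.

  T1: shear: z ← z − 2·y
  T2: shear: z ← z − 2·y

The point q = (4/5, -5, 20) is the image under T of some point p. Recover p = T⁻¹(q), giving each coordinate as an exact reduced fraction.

T1 = [1 0 0 0; 0 1 0 0; 0 -2 1 0; 0 0 0 1]
T2·T1 = [1 0 0 0; 0 1 0 0; 0 -4 1 0; 0 0 0 1]
det M = 1; M⁻¹ = [1 0 0 0; 0 1 0 0; 0 4 1 0; 0 0 0 1]
M⁻¹ · (4/5, -5, 20)ᵀ = (4/5, -5, 0)ᵀ

p = (4/5, -5, 0)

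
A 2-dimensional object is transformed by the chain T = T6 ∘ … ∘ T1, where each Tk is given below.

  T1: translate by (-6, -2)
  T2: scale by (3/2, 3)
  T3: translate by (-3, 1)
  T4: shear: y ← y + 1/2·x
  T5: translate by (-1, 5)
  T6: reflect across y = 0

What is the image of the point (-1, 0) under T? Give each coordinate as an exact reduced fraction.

T1 translate by (-6, -2): (-1, 0) → (-7, -2)
T2 scale by (3/2, 3): (-7, -2) → (-21/2, -6)
T3 translate by (-3, 1): (-21/2, -6) → (-27/2, -5)
T4 shear: y ← y + 1/2·x: (-27/2, -5) → (-27/2, -47/4)
T5 translate by (-1, 5): (-27/2, -47/4) → (-29/2, -27/4)
T6 reflect across y = 0: (-29/2, -27/4) → (-29/2, 27/4)

T(p) = (-29/2, 27/4)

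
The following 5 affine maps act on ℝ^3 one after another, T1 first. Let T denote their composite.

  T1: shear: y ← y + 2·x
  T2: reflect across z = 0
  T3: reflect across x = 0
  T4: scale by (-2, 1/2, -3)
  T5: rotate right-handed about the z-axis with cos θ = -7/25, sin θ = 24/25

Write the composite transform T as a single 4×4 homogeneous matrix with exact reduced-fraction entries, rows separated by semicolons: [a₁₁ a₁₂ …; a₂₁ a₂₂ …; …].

T1 = [1 0 0 0; 2 1 0 0; 0 0 1 0; 0 0 0 1]
T2·T1 = [1 0 0 0; 2 1 0 0; 0 0 -1 0; 0 0 0 1]
T3·…·T1 = [-1 0 0 0; 2 1 0 0; 0 0 -1 0; 0 0 0 1]
T4·…·T1 = [2 0 0 0; 1 1/2 0 0; 0 0 3 0; 0 0 0 1]
T5·…·T1 = [-38/25 -12/25 0 0; 41/25 -7/50 0 0; 0 0 3 0; 0 0 0 1]

T = [-38/25 -12/25 0 0; 41/25 -7/50 0 0; 0 0 3 0; 0 0 0 1]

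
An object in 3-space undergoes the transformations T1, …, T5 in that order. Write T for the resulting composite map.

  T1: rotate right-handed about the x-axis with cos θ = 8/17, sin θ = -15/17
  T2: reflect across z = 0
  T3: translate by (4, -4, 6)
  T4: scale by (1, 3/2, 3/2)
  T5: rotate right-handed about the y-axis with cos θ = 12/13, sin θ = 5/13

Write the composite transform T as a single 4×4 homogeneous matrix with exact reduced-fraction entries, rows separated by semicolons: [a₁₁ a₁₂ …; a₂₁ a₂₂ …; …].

T = [12/13 225/442 -60/221 93/13; 0 12/17 45/34 -6; -5/13 270/221 -144/221 88/13; 0 0 0 1]

T1 = [1 0 0 0; 0 8/17 15/17 0; 0 -15/17 8/17 0; 0 0 0 1]
T2·T1 = [1 0 0 0; 0 8/17 15/17 0; 0 15/17 -8/17 0; 0 0 0 1]
T3·…·T1 = [1 0 0 4; 0 8/17 15/17 -4; 0 15/17 -8/17 6; 0 0 0 1]
T4·…·T1 = [1 0 0 4; 0 12/17 45/34 -6; 0 45/34 -12/17 9; 0 0 0 1]
T5·…·T1 = [12/13 225/442 -60/221 93/13; 0 12/17 45/34 -6; -5/13 270/221 -144/221 88/13; 0 0 0 1]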